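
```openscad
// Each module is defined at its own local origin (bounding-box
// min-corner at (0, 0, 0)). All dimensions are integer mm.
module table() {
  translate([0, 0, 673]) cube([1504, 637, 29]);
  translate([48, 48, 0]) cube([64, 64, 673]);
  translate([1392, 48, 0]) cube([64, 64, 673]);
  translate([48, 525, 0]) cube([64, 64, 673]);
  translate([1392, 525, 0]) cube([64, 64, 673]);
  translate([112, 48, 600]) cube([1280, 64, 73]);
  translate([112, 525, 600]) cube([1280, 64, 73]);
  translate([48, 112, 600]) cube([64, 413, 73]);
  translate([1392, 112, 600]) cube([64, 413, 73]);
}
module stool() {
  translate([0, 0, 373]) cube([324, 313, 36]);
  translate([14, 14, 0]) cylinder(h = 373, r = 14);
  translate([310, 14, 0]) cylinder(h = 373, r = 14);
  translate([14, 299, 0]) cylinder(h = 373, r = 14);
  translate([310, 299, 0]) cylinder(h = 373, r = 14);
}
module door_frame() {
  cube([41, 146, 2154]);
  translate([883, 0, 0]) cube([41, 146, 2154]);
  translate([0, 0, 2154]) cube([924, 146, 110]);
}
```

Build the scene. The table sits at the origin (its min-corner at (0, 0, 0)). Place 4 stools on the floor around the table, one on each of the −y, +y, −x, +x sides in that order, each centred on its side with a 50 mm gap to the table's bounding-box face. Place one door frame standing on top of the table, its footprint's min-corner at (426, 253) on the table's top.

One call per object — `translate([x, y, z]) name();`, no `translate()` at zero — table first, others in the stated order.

table();
translate([590, -363, 0]) stool();
translate([590, 687, 0]) stool();
translate([-374, 162, 0]) stool();
translate([1554, 162, 0]) stool();
translate([426, 253, 702]) door_frame();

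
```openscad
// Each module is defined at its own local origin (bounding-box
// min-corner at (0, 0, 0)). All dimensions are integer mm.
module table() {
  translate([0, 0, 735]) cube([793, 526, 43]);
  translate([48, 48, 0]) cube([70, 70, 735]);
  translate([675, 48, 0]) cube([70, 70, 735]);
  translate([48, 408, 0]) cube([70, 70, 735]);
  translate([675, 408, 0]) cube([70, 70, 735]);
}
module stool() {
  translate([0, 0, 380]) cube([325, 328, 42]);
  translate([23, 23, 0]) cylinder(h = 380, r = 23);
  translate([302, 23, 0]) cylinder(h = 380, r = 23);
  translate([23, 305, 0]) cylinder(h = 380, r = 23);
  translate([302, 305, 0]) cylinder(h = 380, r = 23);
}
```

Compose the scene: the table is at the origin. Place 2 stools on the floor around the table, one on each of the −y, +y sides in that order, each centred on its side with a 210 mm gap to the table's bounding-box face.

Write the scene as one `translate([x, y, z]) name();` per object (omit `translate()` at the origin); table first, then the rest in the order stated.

table();
translate([234, -538, 0]) stool();
translate([234, 736, 0]) stool();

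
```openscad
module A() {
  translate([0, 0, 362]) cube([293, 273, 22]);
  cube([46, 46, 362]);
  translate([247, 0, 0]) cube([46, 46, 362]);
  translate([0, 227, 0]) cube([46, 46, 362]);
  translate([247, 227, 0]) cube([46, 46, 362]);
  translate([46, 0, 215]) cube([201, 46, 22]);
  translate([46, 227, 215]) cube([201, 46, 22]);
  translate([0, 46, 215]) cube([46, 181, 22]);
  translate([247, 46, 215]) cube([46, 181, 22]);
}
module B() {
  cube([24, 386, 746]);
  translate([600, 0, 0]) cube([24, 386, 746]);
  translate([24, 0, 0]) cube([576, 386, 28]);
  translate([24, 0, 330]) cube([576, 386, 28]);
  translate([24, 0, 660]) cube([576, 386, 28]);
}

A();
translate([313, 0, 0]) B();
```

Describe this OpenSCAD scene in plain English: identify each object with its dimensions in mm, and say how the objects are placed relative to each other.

A is a four-legged stool. The seat is 293×273 mm, 22 mm thick, top at z = 384 mm. It stands on four square legs, each 46×46 mm in cross-section, from z = 0 to the seat underside, each flush with a corner of the seat. Four stretchers, 46 mm wide and 22 mm tall, connect adjacent legs with their undersides at z = 215 mm, each running between the inner faces of the legs it joins and aligned with the legs' outer faces on the other axis.

B is a bookshelf 624 mm wide overall, 386 mm deep and 746 mm tall. The two sides are 24 mm thick vertical panels. 3 horizontal shelves of 28 mm thickness span between the inner faces of the sides; the lowest shelf sits on the floor and shelves are stacked with a clear vertical gap of 302 mm between each pair.

The bookshelf is on the floor beside the stool on its +x side.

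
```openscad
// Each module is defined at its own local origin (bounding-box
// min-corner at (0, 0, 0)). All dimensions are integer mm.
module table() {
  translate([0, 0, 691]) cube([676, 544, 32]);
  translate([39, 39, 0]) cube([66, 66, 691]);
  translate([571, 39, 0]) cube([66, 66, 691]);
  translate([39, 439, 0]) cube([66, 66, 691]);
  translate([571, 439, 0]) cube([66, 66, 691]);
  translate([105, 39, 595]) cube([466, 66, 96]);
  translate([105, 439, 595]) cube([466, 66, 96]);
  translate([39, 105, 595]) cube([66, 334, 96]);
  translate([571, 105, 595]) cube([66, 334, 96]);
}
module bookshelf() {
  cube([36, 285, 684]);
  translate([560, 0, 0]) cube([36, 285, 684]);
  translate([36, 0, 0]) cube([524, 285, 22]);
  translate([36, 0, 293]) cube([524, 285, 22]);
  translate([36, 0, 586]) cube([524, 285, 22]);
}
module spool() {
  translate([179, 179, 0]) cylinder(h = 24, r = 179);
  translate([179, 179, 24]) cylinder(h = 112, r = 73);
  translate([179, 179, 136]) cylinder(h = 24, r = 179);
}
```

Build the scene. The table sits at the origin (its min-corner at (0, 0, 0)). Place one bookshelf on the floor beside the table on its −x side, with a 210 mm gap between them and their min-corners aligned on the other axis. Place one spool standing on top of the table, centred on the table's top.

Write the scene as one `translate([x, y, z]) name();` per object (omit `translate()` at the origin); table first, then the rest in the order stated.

table();
translate([-806, 0, 0]) bookshelf();
translate([159, 93, 723]) spool();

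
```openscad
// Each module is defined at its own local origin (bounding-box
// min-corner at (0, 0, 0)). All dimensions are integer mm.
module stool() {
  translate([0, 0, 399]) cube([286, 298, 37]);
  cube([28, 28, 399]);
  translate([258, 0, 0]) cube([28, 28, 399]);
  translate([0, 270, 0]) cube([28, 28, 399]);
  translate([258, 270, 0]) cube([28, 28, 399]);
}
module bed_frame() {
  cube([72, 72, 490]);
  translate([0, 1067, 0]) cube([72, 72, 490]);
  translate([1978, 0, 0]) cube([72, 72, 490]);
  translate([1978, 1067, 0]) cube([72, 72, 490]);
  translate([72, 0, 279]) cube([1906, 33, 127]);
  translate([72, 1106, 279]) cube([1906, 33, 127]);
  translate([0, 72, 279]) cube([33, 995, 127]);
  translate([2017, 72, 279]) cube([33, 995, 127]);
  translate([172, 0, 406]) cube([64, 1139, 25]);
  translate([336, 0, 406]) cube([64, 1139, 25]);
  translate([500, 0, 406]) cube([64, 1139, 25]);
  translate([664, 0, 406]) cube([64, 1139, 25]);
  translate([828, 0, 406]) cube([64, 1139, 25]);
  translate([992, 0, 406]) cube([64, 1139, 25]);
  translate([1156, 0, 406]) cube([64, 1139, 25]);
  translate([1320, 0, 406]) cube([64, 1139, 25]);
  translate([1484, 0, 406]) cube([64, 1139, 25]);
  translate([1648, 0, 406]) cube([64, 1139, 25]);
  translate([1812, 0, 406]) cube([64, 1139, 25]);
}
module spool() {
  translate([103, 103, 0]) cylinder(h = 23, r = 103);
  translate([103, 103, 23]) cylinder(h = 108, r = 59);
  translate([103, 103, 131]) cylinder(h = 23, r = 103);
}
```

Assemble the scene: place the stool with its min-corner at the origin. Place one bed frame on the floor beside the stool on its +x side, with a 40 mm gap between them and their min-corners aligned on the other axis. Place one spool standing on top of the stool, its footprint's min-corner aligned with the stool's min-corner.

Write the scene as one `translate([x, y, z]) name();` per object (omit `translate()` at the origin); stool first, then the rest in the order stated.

stool();
translate([326, 0, 0]) bed_frame();
translate([0, 0, 436]) spool();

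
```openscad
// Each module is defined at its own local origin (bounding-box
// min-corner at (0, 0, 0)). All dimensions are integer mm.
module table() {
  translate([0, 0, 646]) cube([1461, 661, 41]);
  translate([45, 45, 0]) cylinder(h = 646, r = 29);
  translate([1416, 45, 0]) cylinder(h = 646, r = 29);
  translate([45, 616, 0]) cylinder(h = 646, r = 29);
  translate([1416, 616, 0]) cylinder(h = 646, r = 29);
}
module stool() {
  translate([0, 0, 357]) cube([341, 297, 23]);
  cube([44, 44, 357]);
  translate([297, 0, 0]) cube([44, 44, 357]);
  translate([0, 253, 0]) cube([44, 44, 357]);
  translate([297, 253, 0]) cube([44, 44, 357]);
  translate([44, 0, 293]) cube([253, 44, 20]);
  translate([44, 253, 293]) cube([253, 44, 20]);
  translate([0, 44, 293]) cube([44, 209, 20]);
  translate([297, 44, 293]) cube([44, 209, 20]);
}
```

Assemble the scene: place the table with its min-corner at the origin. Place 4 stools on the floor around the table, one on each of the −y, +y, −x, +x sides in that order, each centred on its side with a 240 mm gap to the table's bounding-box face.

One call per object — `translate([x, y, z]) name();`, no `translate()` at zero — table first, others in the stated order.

table();
translate([560, -537, 0]) stool();
translate([560, 901, 0]) stool();
translate([-581, 182, 0]) stool();
translate([1701, 182, 0]) stool();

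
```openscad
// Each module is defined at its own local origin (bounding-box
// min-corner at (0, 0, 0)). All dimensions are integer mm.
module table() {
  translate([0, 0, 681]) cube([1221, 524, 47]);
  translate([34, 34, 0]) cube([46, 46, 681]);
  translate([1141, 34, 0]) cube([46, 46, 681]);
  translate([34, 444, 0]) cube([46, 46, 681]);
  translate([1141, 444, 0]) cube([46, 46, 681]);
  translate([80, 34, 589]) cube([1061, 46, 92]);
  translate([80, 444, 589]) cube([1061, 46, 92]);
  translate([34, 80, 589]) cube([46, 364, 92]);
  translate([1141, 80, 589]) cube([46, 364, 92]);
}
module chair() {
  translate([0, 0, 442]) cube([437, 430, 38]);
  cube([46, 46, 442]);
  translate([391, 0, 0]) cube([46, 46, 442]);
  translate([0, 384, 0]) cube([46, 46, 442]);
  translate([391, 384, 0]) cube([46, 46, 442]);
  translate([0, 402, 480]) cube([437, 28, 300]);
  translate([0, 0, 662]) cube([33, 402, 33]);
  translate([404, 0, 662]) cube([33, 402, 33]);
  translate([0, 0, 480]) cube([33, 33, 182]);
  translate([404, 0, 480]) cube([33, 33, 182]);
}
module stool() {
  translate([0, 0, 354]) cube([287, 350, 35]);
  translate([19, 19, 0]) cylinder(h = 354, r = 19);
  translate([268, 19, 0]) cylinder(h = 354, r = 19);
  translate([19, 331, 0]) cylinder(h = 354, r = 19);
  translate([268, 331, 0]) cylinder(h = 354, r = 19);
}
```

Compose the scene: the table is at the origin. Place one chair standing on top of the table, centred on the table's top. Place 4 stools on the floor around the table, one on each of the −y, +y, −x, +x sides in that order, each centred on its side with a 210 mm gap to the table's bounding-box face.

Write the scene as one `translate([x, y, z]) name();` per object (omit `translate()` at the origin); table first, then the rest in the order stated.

table();
translate([392, 47, 728]) chair();
translate([467, -560, 0]) stool();
translate([467, 734, 0]) stool();
translate([-497, 87, 0]) stool();
translate([1431, 87, 0]) stool();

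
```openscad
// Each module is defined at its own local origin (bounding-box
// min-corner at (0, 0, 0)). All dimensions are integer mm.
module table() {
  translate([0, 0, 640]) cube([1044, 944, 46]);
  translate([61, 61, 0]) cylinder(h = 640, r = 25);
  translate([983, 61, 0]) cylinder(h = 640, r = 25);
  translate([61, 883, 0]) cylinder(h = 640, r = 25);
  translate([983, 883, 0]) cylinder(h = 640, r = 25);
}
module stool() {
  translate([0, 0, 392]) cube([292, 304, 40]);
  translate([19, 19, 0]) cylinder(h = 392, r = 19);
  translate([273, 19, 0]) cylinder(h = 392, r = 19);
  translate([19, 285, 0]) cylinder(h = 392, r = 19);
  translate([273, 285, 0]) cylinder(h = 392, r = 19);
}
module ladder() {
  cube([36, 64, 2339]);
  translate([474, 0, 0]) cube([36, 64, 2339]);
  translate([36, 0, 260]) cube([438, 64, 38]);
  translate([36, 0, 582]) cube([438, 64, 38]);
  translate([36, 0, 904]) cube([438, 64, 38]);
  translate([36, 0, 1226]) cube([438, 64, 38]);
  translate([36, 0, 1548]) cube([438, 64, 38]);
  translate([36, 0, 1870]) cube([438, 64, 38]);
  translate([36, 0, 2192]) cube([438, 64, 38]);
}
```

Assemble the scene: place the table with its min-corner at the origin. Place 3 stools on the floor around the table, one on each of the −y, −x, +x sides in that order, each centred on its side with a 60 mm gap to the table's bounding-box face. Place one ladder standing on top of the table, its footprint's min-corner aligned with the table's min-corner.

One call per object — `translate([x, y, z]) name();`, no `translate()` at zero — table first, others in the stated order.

table();
translate([376, -364, 0]) stool();
translate([-352, 320, 0]) stool();
translate([1104, 320, 0]) stool();
translate([0, 0, 686]) ladder();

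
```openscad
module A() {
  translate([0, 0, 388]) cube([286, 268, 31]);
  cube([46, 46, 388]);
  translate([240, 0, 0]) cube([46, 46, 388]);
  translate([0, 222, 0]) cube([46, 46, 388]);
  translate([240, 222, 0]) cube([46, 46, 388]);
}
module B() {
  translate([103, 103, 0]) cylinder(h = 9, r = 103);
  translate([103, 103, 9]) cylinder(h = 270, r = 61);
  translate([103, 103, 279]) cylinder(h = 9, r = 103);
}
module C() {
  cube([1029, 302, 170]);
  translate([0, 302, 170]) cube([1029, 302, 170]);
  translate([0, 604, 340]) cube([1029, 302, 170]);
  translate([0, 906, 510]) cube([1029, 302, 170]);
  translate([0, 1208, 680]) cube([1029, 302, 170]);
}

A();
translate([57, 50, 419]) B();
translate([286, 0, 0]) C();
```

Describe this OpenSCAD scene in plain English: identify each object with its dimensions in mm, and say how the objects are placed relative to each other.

A is a four-legged stool. The seat is 286×268 mm, 31 mm thick, top at z = 419 mm. It stands on four square legs, each 46×46 mm in cross-section, from z = 0 to the seat underside, each flush with a corner of the seat.

B is a spool: two coaxial disc flanges of radius 103 mm and thickness 9 mm, joined by a core cylinder of radius 61 mm and height 270 mm. The lower flange rests on z = 0 and the three cylinders share a vertical axis.

C is a straight staircase of 5 solid steps. Each step is 1029 mm wide (x), 302 mm deep (y, the going) and 170 mm tall (the rise). The first step rests on the floor; each subsequent step sits one going further in +y and one rise higher in +z, directly behind and above the previous step with no overlap.

The spool is on top of the stool. The staircase is against the stool's +x side, with their −y faces flush.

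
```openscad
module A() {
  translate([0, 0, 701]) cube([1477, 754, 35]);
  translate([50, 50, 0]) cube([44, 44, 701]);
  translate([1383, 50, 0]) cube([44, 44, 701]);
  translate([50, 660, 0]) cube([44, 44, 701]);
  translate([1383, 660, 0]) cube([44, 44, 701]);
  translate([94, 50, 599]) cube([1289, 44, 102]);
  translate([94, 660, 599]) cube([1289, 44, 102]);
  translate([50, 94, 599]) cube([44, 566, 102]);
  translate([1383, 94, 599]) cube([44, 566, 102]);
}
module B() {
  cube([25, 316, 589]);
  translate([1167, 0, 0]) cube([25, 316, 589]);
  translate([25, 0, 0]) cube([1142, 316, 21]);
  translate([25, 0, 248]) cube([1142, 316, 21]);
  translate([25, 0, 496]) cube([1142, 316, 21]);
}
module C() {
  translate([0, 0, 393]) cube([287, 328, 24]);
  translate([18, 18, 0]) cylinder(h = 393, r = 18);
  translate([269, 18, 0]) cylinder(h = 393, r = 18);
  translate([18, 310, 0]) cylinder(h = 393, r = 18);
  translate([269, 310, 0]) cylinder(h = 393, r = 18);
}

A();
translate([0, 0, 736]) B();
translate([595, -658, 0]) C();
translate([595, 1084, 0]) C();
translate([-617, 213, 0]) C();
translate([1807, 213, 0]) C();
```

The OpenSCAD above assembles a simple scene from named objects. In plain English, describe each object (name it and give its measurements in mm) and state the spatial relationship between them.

A is a table with a 1477×754 mm rectangular top, 35 mm thick, top surface at z = 736 mm, supported by four 44×44 mm square legs, each inset 50 mm from the nearest pair of top edges, running from the floor. Four apron rails, 44 mm thick and 102 mm tall, run between adjacent legs with their top edges flush with the underside of the top and their outer faces flush with the legs' outer faces.

B is an open bookshelf. Two side panels, each 25 mm thick, 316 mm deep and 589 mm tall, stand 1192 mm apart (outside-to-outside). Between them sit 3 shelves, each 21 mm thick and 316 mm deep, spanning the full gap between the sides. The bottom shelf rests on the floor (its underside at z = 0) and the clear gap between one shelf's top and the next shelf's underside is 227 mm.

C is a four-legged stool. The seat is a 287×328×24 mm slab whose top surface is at z = 417 mm; four round legs, each 36 mm in diameter, run from the floor (z = 0) to the underside of the seat, each leg's axis is inset half a diameter from the nearest pair of seat edges (so the leg's bounding box is flush with the corner).

The bookshelf is on top of the table. Four stools sit around the table at the −y, +y, −x, +x sides.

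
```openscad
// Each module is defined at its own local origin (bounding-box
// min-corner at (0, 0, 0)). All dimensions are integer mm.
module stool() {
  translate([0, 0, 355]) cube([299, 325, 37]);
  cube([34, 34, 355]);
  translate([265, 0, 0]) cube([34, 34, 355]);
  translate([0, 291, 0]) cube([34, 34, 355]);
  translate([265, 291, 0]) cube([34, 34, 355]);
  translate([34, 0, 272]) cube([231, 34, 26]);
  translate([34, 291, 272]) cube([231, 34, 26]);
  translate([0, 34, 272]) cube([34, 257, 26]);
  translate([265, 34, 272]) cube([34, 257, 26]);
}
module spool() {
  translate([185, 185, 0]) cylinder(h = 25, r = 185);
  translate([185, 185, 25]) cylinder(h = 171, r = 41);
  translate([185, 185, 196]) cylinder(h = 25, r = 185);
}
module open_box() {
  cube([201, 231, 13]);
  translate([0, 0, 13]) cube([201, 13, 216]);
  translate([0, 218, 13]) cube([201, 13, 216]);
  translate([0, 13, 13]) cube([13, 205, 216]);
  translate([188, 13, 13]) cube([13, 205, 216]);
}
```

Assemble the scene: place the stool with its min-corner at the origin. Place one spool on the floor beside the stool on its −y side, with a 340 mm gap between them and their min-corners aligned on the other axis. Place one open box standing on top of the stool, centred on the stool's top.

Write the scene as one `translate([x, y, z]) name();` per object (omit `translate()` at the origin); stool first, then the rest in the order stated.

stool();
translate([0, -710, 0]) spool();
translate([49, 47, 392]) open_box();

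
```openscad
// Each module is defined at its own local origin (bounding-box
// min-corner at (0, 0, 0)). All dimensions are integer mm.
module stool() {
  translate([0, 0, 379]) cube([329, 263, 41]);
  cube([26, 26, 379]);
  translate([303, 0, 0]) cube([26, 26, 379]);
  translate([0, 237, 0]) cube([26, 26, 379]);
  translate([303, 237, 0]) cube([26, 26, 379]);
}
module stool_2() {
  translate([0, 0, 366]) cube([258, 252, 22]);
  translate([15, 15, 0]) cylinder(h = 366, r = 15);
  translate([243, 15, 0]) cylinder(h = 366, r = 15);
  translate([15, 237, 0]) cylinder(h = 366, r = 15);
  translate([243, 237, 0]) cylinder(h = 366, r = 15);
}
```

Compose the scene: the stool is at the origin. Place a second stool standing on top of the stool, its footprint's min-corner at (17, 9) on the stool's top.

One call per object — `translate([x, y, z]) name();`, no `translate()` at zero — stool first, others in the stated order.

stool();
translate([17, 9, 420]) stool_2();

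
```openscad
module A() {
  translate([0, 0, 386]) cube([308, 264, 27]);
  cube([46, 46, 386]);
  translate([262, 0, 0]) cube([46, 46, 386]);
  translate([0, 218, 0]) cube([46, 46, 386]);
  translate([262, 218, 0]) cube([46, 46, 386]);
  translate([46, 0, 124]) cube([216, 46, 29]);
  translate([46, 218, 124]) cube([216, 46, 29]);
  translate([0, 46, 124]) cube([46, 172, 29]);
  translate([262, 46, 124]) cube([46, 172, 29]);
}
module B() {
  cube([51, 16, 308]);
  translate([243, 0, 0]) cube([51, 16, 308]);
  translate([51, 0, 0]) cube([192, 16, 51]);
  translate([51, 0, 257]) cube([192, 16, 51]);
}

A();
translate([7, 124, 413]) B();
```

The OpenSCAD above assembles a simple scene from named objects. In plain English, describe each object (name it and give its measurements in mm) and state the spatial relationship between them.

A is a four-legged stool. The seat is a 308×264×27 mm slab whose top surface is at z = 413 mm; four square legs, each 46×46 mm in cross-section, run from the floor (z = 0) to the underside of the seat, each flush with a corner of the seat. Four stretchers, 46 mm wide and 29 mm tall, connect adjacent legs with their undersides at z = 124 mm, each running between the inner faces of the legs it joins and aligned with the legs' outer faces on the other axis.

B is a picture frame with a 192×206 mm rectangular opening (x by z) and a uniform 51 mm border on every side. Frame depth is 16 mm along y. It is built from two vertical stiles running the full outside height and two horizontal rails spanning the gap between the stiles.

The picture frame is on top of the stool, centred.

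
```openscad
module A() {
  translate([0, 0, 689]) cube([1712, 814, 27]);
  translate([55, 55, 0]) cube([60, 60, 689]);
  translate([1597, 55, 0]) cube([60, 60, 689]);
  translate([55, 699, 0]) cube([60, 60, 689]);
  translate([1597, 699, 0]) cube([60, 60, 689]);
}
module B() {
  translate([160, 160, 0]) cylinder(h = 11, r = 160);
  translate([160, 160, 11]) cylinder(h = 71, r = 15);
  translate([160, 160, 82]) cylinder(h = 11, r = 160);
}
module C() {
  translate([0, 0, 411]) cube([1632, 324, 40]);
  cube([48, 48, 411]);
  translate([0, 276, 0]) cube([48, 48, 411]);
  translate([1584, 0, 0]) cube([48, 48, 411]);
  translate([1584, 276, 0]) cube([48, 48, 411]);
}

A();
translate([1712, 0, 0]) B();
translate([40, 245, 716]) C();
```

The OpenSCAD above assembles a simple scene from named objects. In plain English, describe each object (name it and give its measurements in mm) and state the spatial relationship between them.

A is a table with a 1712×814 mm rectangular top, 27 mm thick, top surface at z = 716 mm, supported by four 60×60 mm square legs, each inset 55 mm from the nearest pair of top edges, running from the floor.

B is a spool: two coaxial disc flanges of radius 160 mm and thickness 11 mm, joined by a core cylinder of radius 15 mm and height 71 mm. The lower flange rests on z = 0 and the three cylinders share a vertical axis.

C is a bench: a 1632×324 mm seat slab, 40 mm thick, top at z = 451 mm, on four 48×48 mm square legs flush with the seat corners and standing on z = 0.

The spool is against the table's +x side, with their −y faces flush. The bench is on top of the table, centred.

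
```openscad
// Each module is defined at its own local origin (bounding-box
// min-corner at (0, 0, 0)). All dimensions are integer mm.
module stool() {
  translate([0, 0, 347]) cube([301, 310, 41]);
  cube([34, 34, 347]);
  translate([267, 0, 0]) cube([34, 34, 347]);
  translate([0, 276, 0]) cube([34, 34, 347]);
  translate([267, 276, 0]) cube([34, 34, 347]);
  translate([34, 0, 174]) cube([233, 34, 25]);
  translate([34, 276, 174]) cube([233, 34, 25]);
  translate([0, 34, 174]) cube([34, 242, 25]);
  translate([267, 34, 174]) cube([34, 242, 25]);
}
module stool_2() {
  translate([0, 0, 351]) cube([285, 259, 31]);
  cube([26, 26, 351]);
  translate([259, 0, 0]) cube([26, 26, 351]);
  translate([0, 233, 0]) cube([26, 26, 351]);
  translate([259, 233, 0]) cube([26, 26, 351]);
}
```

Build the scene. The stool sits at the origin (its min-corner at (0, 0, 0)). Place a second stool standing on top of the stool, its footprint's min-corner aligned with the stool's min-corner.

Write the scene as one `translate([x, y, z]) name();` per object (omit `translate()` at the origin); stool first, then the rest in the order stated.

stool();
translate([0, 0, 388]) stool_2();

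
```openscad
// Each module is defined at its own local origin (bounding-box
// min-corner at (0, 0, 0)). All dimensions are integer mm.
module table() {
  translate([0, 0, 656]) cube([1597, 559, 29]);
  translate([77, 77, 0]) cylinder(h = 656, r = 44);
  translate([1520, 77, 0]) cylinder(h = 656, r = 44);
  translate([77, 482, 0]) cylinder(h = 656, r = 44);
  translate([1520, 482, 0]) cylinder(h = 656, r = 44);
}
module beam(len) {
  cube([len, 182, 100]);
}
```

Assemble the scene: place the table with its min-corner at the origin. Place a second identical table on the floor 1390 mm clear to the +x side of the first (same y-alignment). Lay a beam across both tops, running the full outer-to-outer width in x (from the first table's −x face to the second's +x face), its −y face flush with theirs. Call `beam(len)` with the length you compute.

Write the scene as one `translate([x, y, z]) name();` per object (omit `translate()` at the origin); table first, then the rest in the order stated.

table();
translate([2987, 0, 0]) table();
translate([0, 0, 685]) beam(4584);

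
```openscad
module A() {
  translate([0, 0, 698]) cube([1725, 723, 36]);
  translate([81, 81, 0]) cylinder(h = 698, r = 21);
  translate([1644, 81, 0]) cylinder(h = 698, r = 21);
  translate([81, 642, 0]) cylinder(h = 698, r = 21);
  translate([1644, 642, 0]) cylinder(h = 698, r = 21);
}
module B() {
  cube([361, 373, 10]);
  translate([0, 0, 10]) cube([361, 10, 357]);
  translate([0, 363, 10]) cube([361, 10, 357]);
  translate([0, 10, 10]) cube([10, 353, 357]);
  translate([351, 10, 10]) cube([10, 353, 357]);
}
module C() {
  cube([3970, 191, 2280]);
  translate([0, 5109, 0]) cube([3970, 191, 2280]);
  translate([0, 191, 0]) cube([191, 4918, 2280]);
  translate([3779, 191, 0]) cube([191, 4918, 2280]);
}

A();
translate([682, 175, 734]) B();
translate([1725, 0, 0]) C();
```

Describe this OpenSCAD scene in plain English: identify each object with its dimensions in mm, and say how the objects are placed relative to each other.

A is a table with a 1725×723 mm rectangular top, 36 mm thick, top surface at z = 734 mm, supported by four round legs of 42 mm diameter, each leg's bounding box inset 60 mm from the nearest pair of top edges, running from the floor.

B is an open-topped rectangular box: outside dimensions 361×373×367 mm, with a uniform wall and base thickness of 10 mm. The base is a full 361×373 slab on the floor; four walls sit on top of the base. The front and back walls (the −y and +y sides) span the full width; the two side walls fit between them.

C is the wall frame of a small rectangular building: four walls, each 2280 mm tall and 191 mm thick, enclosing a footprint 3970 mm (x) by 5300 mm (y) outside-to-outside, with no floor or roof. The front and back walls (the −y and +y sides) span the full width; the two side walls fit between them.

The open box is on top of the table, centred. The house frame is against the table's +x side, with their −y faces flush.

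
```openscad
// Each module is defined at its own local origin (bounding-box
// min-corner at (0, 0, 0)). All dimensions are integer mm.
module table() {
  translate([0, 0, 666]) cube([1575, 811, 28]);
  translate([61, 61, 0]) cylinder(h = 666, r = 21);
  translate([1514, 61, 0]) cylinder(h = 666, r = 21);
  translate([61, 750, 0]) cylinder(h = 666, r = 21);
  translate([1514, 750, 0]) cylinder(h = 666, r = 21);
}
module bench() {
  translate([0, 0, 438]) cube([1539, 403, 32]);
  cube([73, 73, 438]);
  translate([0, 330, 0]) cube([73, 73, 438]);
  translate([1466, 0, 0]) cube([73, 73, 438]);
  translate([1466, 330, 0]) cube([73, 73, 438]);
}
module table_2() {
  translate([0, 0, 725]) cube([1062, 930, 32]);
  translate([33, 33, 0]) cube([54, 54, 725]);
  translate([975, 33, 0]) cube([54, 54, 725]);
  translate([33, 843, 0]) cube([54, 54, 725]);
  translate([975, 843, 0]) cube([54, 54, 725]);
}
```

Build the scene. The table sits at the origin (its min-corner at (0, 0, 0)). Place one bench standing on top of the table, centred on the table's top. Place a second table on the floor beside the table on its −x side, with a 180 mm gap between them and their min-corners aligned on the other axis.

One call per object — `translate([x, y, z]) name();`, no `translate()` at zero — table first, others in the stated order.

table();
translate([18, 204, 694]) bench();
translate([-1242, 0, 0]) table_2();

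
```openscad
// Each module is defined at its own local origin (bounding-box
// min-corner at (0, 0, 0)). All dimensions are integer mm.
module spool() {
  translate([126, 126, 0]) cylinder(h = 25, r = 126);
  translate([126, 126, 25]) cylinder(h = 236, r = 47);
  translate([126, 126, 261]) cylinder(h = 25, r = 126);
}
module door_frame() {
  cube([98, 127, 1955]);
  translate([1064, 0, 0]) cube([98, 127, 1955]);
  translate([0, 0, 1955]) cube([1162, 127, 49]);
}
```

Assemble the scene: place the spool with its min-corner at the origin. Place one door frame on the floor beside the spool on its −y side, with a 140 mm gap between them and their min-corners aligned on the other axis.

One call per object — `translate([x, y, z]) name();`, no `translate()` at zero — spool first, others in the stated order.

spool();
translate([0, -267, 0]) door_frame();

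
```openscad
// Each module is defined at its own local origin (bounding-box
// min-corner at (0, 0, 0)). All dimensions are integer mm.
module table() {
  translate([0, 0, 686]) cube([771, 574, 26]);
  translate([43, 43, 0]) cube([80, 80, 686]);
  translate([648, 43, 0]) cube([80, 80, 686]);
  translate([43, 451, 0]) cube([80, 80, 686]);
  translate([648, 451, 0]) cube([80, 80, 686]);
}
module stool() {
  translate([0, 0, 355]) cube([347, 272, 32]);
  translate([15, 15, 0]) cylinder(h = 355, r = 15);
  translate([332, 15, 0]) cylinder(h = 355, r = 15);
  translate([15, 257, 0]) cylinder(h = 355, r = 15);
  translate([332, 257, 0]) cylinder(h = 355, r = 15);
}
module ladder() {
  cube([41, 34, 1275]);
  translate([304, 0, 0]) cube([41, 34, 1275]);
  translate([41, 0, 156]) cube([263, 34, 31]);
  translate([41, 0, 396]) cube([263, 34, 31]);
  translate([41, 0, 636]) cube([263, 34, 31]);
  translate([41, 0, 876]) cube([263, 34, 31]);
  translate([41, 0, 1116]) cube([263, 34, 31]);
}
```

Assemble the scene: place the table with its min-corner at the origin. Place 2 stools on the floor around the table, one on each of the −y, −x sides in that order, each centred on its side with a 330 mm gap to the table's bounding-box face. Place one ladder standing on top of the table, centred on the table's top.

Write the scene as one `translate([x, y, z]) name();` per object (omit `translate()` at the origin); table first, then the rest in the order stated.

table();
translate([212, -602, 0]) stool();
translate([-677, 151, 0]) stool();
translate([213, 270, 712]) ladder();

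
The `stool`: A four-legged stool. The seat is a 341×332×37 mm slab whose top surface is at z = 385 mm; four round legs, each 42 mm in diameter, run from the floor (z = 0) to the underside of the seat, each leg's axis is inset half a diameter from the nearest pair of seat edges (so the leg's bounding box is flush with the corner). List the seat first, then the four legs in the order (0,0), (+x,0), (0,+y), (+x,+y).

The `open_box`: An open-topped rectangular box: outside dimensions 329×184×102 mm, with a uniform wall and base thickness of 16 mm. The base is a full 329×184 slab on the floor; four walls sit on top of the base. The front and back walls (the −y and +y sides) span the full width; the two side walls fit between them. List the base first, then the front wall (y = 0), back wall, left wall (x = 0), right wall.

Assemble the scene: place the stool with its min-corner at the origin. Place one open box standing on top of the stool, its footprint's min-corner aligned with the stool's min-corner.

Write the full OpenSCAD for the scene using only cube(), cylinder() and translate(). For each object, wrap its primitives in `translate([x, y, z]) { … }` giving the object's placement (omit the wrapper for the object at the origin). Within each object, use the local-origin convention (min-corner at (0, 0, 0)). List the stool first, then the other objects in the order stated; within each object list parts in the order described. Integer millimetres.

translate([0, 0, 348]) cube([341, 332, 37]);
translate([21, 21, 0]) cylinder(h = 348, r = 21);
translate([320, 21, 0]) cylinder(h = 348, r = 21);
translate([21, 311, 0]) cylinder(h = 348, r = 21);
translate([320, 311, 0]) cylinder(h = 348, r = 21);
translate([0, 0, 385]) {
  cube([329, 184, 16]);
  translate([0, 0, 16]) cube([329, 16, 86]);
  translate([0, 168, 16]) cube([329, 16, 86]);
  translate([0, 16, 16]) cube([16, 152, 86]);
  translate([313, 16, 16]) cube([16, 152, 86]);
}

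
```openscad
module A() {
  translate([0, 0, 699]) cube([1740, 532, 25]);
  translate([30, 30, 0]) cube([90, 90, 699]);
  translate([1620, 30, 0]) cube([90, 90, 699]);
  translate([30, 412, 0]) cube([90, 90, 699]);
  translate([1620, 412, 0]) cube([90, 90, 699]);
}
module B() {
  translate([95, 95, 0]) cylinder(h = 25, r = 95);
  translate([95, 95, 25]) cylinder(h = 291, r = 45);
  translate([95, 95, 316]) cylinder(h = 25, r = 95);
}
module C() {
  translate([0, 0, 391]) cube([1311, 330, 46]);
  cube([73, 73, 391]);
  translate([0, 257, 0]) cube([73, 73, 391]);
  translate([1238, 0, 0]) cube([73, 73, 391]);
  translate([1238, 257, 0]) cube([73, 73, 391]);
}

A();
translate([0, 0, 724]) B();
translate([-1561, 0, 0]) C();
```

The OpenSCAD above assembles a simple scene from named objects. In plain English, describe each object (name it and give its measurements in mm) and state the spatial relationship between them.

A is a table: top 1740 mm (x) × 532 mm (y), 25 mm thick, upper face at z = 724 mm, on four 90×90 mm square legs, each inset 30 mm from the nearest pair of top edges, running from z = 0 to the bottom of the top.

B is a spool: two coaxial disc flanges of radius 95 mm and thickness 25 mm, joined by a core cylinder of radius 45 mm and height 291 mm. The lower flange rests on z = 0 and the three cylinders share a vertical axis.

C is a bench: a 1311×330 mm seat slab, 46 mm thick, top at z = 437 mm, on four 73×73 mm square legs flush with the seat corners and standing on z = 0.

The spool is on top of the table. The bench is on the floor beside the table on its −x side.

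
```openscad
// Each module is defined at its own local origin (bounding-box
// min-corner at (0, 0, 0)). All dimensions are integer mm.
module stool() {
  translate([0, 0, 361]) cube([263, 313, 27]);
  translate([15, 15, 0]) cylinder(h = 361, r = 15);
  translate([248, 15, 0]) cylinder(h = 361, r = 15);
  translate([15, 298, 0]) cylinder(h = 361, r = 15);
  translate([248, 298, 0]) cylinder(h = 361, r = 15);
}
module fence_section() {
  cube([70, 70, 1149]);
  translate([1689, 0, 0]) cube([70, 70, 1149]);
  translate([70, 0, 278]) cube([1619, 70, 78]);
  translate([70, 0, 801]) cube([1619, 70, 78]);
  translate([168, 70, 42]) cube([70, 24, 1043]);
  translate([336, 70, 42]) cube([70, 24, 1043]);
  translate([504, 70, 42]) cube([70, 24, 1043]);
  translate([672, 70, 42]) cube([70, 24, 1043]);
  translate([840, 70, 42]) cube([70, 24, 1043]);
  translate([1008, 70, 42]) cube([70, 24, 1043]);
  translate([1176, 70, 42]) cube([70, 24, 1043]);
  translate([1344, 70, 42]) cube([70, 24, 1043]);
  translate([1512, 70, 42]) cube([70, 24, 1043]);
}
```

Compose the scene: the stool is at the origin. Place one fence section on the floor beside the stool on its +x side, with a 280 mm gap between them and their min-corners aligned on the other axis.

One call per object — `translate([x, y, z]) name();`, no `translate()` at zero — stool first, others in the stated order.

stool();
translate([543, 0, 0]) fence_section();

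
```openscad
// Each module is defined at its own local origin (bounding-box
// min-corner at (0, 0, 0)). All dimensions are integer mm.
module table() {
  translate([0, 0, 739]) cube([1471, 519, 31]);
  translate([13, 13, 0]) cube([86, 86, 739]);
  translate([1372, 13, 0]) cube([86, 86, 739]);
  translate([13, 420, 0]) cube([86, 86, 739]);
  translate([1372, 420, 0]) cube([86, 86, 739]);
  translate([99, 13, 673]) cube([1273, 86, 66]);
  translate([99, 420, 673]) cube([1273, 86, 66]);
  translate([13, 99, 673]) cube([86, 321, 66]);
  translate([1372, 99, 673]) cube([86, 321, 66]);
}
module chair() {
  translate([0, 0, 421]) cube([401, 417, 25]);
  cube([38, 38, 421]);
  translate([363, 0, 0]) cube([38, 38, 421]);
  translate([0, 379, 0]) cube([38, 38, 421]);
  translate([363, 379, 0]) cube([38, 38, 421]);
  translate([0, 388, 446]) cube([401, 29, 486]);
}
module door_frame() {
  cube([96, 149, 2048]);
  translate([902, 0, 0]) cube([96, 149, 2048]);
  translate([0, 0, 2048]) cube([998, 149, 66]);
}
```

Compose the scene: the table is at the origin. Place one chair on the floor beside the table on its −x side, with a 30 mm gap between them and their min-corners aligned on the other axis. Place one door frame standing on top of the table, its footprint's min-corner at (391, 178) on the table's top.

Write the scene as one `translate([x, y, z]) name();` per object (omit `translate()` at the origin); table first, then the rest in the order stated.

table();
translate([-431, 0, 0]) chair();
translate([391, 178, 770]) door_frame();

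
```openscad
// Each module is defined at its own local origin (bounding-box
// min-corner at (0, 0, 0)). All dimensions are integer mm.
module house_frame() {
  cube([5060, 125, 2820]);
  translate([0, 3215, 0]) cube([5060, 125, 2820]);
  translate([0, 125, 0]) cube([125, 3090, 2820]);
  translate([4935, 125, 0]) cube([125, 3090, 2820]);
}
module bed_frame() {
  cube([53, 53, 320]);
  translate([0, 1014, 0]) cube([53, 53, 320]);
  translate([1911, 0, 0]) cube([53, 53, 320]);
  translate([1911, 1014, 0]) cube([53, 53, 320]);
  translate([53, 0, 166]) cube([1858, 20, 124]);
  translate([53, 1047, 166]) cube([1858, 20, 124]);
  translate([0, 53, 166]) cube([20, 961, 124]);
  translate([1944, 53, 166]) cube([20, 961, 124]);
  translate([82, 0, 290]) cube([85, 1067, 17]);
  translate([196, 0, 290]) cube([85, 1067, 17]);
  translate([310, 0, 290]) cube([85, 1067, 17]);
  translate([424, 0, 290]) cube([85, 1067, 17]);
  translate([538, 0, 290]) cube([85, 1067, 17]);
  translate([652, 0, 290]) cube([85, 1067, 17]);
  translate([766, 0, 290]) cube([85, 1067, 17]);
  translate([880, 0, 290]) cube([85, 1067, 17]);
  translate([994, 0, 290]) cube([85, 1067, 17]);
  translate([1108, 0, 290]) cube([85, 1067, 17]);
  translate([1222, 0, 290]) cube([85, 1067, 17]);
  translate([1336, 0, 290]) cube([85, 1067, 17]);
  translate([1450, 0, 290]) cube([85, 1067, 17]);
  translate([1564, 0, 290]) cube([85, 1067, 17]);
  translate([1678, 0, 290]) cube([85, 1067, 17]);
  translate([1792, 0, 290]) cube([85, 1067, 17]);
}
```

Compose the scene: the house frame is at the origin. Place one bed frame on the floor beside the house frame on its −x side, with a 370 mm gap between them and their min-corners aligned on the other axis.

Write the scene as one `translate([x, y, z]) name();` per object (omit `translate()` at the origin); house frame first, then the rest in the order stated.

house_frame();
translate([-2334, 0, 0]) bed_frame();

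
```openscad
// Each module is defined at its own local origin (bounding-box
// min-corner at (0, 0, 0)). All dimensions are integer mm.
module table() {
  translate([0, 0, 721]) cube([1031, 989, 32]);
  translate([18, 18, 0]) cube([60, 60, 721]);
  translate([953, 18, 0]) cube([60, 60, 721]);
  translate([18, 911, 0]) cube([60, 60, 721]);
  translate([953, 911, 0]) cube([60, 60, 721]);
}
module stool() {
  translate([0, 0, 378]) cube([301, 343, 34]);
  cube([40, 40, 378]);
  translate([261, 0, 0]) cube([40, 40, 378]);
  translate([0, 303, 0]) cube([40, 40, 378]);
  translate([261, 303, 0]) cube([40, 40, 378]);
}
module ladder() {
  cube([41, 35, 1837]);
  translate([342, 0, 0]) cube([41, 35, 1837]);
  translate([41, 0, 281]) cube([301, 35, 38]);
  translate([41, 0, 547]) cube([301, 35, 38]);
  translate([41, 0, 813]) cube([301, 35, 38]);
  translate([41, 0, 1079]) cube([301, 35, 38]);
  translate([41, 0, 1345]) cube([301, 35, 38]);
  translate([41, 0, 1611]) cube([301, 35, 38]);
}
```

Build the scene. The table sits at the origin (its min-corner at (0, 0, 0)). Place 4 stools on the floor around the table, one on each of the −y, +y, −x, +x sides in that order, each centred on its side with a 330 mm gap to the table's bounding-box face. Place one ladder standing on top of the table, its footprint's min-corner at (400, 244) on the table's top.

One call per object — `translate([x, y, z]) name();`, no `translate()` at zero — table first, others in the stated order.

table();
translate([365, -673, 0]) stool();
translate([365, 1319, 0]) stool();
translate([-631, 323, 0]) stool();
translate([1361, 323, 0]) stool();
translate([400, 244, 753]) ladder();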